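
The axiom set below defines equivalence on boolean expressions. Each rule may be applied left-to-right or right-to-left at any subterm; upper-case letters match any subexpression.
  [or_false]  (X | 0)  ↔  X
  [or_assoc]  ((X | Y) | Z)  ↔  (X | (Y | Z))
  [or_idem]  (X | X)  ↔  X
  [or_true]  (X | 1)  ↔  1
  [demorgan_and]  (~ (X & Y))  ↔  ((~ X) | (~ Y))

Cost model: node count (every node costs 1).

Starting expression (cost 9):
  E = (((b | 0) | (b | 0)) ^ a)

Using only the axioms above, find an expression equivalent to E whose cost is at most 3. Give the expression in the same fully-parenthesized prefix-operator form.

1. [or_false →] (b | 0)  →  b;  E = ((b | (b | 0)) ^ a)
2. [or_false →] (b | 0)  →  b;  E = ((b | b) ^ a)
3. [or_idem →] (b | b)  →  b;  cost 3 ≤ 3, done

(b ^ a)   [cost 3]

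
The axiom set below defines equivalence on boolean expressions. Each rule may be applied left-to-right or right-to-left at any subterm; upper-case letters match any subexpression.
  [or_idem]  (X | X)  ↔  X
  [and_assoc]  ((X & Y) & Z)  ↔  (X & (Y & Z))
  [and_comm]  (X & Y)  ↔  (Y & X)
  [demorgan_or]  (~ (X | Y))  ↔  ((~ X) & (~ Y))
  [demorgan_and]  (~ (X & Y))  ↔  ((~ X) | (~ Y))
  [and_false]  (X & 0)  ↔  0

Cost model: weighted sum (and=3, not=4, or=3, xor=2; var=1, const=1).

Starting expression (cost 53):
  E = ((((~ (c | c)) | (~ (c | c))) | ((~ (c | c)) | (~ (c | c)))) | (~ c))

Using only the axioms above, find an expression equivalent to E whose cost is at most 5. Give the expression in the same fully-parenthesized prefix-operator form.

(~ c)   [cost 5]

1. [or_idem →] (((~ (c | c)) | (~ (c | c))) | ((~ (c | c)) | (~ (c | c))))  →  ((~ (c | c)) | (~ (c | c)));  E = (((~ (c | c)) | (~ (c | c))) | (~ c))
2. [or_idem →] ((~ (c | c)) | (~ (c | c)))  →  (~ (c | c));  E = ((~ (c | c)) | (~ c))
3. [or_idem →] (c | c)  →  c;  E = ((~ c) | (~ c))
4. [or_idem →] ((~ c) | (~ c))  →  (~ c);  cost 5 ≤ 5, done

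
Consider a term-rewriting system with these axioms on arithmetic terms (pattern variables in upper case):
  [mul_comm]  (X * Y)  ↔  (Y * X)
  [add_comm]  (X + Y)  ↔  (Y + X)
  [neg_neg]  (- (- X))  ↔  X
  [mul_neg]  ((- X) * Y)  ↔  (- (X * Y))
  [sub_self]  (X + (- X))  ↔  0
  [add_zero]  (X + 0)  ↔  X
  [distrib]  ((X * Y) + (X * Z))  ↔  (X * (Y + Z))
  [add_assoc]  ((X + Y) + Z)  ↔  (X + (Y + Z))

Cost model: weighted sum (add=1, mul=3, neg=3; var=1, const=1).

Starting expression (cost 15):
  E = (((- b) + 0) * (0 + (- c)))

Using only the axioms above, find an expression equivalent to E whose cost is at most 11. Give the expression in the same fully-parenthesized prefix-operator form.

((- b) * (- c))   [cost 11]

1. [add_zero →] ((- b) + 0)  →  (- b);  E = ((- b) * (0 + (- c)))
2. [add_comm →] (0 + (- c))  →  ((- c) + 0);  E = ((- b) * ((- c) + 0))
3. [add_zero →] ((- c) + 0)  →  (- c);  cost 11 ≤ 11, done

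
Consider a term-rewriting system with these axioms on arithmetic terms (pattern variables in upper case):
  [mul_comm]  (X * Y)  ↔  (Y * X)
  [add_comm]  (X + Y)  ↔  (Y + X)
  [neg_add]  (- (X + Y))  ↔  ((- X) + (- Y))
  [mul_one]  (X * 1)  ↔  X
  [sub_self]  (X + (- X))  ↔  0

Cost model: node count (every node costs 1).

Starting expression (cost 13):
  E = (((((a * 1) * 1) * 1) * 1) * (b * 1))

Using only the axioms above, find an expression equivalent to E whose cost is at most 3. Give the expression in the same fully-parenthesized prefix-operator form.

(a * b)   [cost 3]

step 1: mul_one (→) rewrites ((((a * 1) * 1) * 1) * 1) into (((a * 1) * 1) * 1), now ((((a * 1) * 1) * 1) * (b * 1))
step 2: mul_one (→) rewrites (((a * 1) * 1) * 1) into ((a * 1) * 1), now (((a * 1) * 1) * (b * 1))
step 3: mul_one (→) rewrites (a * 1) into a, now ((a * 1) * (b * 1))
step 4: mul_one (→) rewrites (b * 1) into b, now ((a * 1) * b)
step 5: mul_one (→) rewrites (a * 1) into a, reaching cost 3 (bound 3)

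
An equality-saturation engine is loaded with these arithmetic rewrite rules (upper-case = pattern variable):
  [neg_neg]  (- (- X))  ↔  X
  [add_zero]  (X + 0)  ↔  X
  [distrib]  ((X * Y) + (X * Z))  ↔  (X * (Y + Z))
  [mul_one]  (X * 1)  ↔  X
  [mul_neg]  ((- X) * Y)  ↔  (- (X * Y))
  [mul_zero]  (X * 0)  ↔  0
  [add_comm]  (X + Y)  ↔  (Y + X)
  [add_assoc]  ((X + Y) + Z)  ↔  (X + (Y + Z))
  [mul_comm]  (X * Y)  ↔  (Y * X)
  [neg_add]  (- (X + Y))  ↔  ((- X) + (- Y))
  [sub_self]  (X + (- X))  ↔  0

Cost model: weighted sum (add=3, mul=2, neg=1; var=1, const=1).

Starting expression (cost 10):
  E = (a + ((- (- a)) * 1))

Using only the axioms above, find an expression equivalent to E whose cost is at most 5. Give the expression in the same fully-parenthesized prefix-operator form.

step 1: neg_neg (→) rewrites (- (- a)) into a, now (a + (a * 1))
step 2: add_comm (→) rewrites (a + (a * 1)) into ((a * 1) + a)
step 3: mul_one (→) rewrites (a * 1) into a, reaching cost 5 (bound 5)

(a + a)   [cost 5]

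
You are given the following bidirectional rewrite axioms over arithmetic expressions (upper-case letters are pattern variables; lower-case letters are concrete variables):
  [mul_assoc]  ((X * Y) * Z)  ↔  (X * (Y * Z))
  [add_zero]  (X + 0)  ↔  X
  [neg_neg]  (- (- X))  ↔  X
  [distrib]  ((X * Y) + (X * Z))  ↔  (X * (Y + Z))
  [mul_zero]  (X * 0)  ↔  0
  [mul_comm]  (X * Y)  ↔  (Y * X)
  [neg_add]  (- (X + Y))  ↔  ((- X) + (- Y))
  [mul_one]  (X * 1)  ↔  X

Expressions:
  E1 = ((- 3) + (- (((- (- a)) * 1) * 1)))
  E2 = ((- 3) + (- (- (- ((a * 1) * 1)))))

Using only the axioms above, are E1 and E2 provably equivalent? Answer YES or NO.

YES

step 1: mul_one (→) rewrites (((- (- a)) * 1) * 1) into ((- (- a)) * 1), now ((- 3) + (- ((- (- a)) * 1)))
step 2: mul_one (→) rewrites ((- (- a)) * 1) into (- (- a)), now ((- 3) + (- (- (- a))))
step 3: mul_one (←) rewrites a into (a * 1), now ((- 3) + (- (- (- (a * 1)))))
step 4: mul_one (←) rewrites a into (a * 1), which is E2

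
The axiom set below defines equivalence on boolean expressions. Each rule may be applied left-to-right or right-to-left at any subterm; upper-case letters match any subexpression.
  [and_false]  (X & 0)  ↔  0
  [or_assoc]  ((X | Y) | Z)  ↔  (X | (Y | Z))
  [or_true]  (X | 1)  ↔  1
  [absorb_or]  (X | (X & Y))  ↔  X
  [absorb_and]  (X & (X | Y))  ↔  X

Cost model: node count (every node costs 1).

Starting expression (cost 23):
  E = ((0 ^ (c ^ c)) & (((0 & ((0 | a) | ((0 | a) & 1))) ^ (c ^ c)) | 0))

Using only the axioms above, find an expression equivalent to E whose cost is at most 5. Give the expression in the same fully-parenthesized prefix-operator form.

(0 ^ (c ^ c))   [cost 5]

1. [absorb_or →] ((0 | a) | ((0 | a) & 1))  →  (0 | a);  E = ((0 ^ (c ^ c)) & (((0 & (0 | a)) ^ (c ^ c)) | 0))
2. [absorb_and →] (0 & (0 | a))  →  0;  E = ((0 ^ (c ^ c)) & ((0 ^ (c ^ c)) | 0))
3. [absorb_and →] ((0 ^ (c ^ c)) & ((0 ^ (c ^ c)) | 0))  →  (0 ^ (c ^ c));  cost 5 ≤ 5, done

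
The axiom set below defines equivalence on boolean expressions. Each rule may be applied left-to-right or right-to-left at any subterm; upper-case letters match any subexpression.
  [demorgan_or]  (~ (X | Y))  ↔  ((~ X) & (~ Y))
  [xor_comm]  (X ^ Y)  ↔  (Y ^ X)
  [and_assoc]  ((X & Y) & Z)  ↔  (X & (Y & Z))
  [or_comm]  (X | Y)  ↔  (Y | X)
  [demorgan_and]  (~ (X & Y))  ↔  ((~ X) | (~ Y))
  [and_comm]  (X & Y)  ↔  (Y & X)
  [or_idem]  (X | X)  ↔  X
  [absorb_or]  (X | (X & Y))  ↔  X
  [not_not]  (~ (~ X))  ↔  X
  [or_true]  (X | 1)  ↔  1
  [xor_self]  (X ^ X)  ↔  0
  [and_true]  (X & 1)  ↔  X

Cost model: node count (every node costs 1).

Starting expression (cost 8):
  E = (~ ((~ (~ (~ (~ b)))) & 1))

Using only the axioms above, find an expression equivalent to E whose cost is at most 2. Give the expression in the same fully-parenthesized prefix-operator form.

(~ b)   [cost 2]

step 1: not_not (→) rewrites (~ (~ (~ b))) into (~ b), now (~ ((~ (~ b)) & 1))
step 2: and_true (→) rewrites ((~ (~ b)) & 1) into (~ (~ b)), now (~ (~ (~ b)))
step 3: not_not (→) rewrites (~ (~ b)) into b, reaching cost 2 (bound 2)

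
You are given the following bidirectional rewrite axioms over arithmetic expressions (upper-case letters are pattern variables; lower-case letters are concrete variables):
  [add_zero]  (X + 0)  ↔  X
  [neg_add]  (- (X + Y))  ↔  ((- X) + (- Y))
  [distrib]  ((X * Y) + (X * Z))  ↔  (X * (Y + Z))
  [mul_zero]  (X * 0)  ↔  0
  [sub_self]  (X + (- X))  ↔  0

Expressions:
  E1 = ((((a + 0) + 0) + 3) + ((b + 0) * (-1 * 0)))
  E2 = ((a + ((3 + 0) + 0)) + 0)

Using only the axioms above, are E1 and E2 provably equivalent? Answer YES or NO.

(1) ((a + 0) + 0)  =[add_zero →]=  (a + 0)    ⊢ (((a + 0) + 3) + ((b + 0) * (-1 * 0)))
(2) (a + 0)  =[add_zero →]=  a    ⊢ ((a + 3) + ((b + 0) * (-1 * 0)))
(3) (b + 0)  =[add_zero →]=  b    ⊢ ((a + 3) + (b * (-1 * 0)))
(4) (-1 * 0)  =[mul_zero →]=  0    ⊢ ((a + 3) + (b * 0))
(5) (b * 0)  =[mul_zero →]=  0    ⊢ ((a + 3) + 0)
(6) 3  =[add_zero ←]=  (3 + 0)    ⊢ ((a + (3 + 0)) + 0)
(7) 3  =[add_zero ←]=  (3 + 0)    ⊢ E2

YES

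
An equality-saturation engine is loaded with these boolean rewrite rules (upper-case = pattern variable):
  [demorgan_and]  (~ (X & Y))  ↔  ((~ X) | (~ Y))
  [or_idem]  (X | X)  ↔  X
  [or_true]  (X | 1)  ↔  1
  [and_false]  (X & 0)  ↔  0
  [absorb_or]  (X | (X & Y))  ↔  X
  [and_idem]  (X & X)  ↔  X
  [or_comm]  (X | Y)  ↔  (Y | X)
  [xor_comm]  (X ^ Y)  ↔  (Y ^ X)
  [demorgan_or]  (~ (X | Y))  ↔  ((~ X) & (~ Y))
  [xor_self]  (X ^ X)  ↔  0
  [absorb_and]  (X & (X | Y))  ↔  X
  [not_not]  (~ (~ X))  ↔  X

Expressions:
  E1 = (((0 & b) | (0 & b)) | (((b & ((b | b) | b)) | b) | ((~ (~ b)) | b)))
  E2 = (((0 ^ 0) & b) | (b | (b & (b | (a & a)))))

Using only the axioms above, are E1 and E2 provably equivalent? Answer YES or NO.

YES

(1) (b | b)  =[or_idem →]=  b    ⊢ (((0 & b) | (0 & b)) | (((b & (b | b)) | b) | ((~ (~ b)) | b)))
(2) (~ (~ b))  =[not_not →]=  b    ⊢ (((0 & b) | (0 & b)) | (((b & (b | b)) | b) | (b | b)))
(3) (b & (b | b))  =[absorb_and →]=  b    ⊢ (((0 & b) | (0 & b)) | ((b | b) | (b | b)))
(4) ((0 & b) | (0 & b))  =[or_idem →]=  (0 & b)    ⊢ ((0 & b) | ((b | b) | (b | b)))
(5) ((b | b) | (b | b))  =[or_idem →]=  (b | b)    ⊢ ((0 & b) | (b | b))
(6) b  =[absorb_and ←]=  (b & (b | a))    ⊢ ((0 & b) | (b | (b & (b | a))))
(7) 0  =[xor_self ←]=  (0 ^ 0)    ⊢ (((0 ^ 0) & b) | (b | (b & (b | a))))
(8) a  =[and_idem ←]=  (a & a)    ⊢ E2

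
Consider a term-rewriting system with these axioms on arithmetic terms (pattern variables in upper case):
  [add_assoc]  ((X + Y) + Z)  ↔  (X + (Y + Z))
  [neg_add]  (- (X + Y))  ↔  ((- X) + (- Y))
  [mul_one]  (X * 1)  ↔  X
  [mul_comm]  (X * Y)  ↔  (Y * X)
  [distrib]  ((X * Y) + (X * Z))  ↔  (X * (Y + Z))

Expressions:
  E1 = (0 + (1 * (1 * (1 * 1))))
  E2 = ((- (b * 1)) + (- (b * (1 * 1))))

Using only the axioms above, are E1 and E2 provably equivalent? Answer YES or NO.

NO

All listed rules preserve value, hence provable equivalence implies equal values everywhere; look for a separating assignment.
b=0 gives E1 ↦ 1, E2 ↦ 0; values differ ⇒ not provably equivalent.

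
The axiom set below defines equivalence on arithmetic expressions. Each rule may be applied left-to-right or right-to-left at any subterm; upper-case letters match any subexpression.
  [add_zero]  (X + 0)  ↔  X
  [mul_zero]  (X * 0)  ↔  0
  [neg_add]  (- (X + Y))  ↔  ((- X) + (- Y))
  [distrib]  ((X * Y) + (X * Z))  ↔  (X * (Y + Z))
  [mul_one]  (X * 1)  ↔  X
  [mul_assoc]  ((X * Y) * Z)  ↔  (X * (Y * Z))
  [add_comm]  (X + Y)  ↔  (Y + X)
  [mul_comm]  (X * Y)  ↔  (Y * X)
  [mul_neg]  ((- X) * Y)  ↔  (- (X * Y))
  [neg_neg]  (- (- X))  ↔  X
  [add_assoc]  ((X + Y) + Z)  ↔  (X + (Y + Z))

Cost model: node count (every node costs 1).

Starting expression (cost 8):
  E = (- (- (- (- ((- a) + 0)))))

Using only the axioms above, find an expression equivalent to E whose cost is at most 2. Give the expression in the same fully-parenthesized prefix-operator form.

(- a)   [cost 2]

step 1: add_zero (→) rewrites ((- a) + 0) into (- a), now (- (- (- (- (- a)))))
step 2: neg_neg (→) rewrites (- (- (- (- (- a))))) into (- (- (- a)))
step 3: neg_neg (→) rewrites (- (- (- a))) into (- a), reaching cost 2 (bound 2)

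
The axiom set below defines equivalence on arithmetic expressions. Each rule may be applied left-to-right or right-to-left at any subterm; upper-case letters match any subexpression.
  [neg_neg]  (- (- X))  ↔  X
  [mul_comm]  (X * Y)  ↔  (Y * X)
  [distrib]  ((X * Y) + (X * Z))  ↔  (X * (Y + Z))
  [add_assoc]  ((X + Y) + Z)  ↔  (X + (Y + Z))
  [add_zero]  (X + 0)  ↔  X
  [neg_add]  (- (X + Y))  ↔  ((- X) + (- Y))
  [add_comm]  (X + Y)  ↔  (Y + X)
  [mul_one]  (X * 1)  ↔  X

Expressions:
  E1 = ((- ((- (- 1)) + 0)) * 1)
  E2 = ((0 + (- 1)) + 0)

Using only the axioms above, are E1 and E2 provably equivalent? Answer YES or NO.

YES

step 1: neg_neg (→) rewrites (- (- 1)) into 1, now ((- (1 + 0)) * 1)
step 2: add_zero (→) rewrites (1 + 0) into 1, now ((- 1) * 1)
step 3: mul_one (→) rewrites ((- 1) * 1) into (- 1)
step 4: add_zero (←) rewrites (- 1) into ((- 1) + 0)
step 5: add_comm (→) rewrites ((- 1) + 0) into (0 + (- 1))
step 6: add_zero (←) rewrites (0 + (- 1)) into ((0 + (- 1)) + 0), which is E2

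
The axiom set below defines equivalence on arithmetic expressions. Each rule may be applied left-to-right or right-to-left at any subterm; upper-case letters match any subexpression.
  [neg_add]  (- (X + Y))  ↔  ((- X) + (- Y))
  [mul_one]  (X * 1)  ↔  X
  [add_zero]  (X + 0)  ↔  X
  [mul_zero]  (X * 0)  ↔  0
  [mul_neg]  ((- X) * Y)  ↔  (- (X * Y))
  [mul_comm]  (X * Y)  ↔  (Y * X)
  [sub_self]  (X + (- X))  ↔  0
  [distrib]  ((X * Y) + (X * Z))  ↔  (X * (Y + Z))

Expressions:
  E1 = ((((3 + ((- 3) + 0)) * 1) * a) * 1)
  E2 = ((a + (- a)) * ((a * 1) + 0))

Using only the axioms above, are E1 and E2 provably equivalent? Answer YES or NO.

YES

1. [add_zero →] ((- 3) + 0)  →  (- 3);  E1 = ((((3 + (- 3)) * 1) * a) * 1)
2. [mul_one →] ((((3 + (- 3)) * 1) * a) * 1)  →  (((3 + (- 3)) * 1) * a)
3. [sub_self →] (3 + (- 3))  →  0;  E1 = ((0 * 1) * a)
4. [mul_one →] (0 * 1)  →  0;  E1 = (0 * a)
5. [add_zero ←] a  →  (a + 0);  E1 = (0 * (a + 0))
6. [sub_self ←] 0  →  (a + (- a));  E1 = ((a + (- a)) * (a + 0))
7. [mul_one ←] a  →  (a * 1);  this is E2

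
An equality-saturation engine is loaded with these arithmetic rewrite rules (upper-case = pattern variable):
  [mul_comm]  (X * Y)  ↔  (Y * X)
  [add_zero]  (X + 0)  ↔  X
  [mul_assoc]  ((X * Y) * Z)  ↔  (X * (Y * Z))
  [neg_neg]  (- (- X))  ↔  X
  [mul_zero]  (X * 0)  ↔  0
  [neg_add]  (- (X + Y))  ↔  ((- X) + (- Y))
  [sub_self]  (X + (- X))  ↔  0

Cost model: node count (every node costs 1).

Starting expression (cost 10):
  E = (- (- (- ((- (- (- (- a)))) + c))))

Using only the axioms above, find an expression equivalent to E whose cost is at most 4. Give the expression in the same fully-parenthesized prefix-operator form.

step 1: neg_neg (→) rewrites (- (- (- (- a)))) into (- (- a)), now (- (- (- ((- (- a)) + c))))
step 2: neg_neg (→) rewrites (- (- a)) into a, now (- (- (- (a + c))))
step 3: neg_neg (→) rewrites (- (- (a + c))) into (a + c), reaching cost 4 (bound 4)

(- (a + c))   [cost 4]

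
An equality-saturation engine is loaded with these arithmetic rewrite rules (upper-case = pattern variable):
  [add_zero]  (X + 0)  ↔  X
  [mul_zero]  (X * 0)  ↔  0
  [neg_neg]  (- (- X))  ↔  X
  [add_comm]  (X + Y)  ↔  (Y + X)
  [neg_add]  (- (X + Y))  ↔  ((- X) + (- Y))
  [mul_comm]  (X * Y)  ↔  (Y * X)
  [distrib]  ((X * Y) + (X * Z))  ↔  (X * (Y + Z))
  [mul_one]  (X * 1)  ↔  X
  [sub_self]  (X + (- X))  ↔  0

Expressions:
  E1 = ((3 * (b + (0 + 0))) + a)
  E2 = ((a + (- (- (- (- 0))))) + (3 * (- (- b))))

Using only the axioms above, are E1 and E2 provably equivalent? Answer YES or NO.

(1) (0 + 0)  =[add_zero →]=  0    ⊢ ((3 * (b + 0)) + a)
(2) ((3 * (b + 0)) + a)  =[add_comm →]=  (a + (3 * (b + 0)))
(3) (b + 0)  =[add_zero →]=  b    ⊢ (a + (3 * b))
(4) a  =[add_zero ←]=  (a + 0)    ⊢ ((a + 0) + (3 * b))
(5) b  =[neg_neg ←]=  (- (- b))    ⊢ ((a + 0) + (3 * (- (- b))))
(6) 0  =[neg_neg ←]=  (- (- 0))    ⊢ ((a + (- (- 0))) + (3 * (- (- b))))
(7) (- 0)  =[neg_neg ←]=  (- (- (- 0)))    ⊢ E2

YES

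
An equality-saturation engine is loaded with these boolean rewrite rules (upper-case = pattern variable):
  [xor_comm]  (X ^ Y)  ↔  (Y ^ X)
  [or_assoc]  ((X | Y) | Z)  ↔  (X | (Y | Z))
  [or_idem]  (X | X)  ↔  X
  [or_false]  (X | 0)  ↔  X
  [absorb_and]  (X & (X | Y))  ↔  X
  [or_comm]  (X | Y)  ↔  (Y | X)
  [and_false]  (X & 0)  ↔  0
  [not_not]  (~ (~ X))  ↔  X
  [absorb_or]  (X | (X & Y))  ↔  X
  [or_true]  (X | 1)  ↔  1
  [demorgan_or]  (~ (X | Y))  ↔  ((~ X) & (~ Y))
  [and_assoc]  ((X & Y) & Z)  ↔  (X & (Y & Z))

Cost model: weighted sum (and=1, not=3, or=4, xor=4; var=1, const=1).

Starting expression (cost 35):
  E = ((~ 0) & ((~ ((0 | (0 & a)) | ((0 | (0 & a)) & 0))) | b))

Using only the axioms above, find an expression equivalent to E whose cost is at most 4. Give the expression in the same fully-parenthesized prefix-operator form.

1. [absorb_or →] ((0 | (0 & a)) | ((0 | (0 & a)) & 0))  →  (0 | (0 & a));  E = ((~ 0) & ((~ (0 | (0 & a))) | b))
2. [absorb_or →] (0 | (0 & a))  →  0;  E = ((~ 0) & ((~ 0) | b))
3. [absorb_and →] ((~ 0) & ((~ 0) | b))  →  (~ 0);  cost 4 ≤ 4, done

(~ 0)   [cost 4]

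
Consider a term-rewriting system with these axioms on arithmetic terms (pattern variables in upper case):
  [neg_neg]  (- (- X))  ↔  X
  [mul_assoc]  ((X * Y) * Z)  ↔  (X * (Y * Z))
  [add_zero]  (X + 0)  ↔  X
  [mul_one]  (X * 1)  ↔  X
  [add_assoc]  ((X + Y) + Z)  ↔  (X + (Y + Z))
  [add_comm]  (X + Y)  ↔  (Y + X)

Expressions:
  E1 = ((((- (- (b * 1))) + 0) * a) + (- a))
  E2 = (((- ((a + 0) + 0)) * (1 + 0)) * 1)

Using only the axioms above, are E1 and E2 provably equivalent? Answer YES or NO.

The axioms are sound identities: if E1 ↔* E2 then E1 and E2 evaluate identically under any assignment.
Under a=1, b=1: E1 evaluates to 0, E2 to -1. Distinct ⇒ no rewrite sequence connects them.

NO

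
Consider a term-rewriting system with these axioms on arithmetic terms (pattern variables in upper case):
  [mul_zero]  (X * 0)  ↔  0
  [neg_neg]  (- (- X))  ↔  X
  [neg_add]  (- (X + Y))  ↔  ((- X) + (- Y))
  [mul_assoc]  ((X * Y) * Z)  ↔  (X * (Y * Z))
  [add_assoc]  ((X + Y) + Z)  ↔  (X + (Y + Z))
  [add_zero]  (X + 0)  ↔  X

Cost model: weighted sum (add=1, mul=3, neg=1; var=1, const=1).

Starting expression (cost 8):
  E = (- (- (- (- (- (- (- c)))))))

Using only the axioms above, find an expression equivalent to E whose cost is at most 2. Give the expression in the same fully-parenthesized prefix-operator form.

(1) (- (- (- (- c))))  =[neg_neg →]=  (- (- c))    ⊢ (- (- (- (- (- c)))))
(2) (- (- (- (- c))))  =[neg_neg →]=  (- (- c))    ⊢ (- (- (- c)))
(3) (- (- (- c)))  =[neg_neg →]=  (- c)    ⊢ cost 2, within 2

(- c)   [cost 2]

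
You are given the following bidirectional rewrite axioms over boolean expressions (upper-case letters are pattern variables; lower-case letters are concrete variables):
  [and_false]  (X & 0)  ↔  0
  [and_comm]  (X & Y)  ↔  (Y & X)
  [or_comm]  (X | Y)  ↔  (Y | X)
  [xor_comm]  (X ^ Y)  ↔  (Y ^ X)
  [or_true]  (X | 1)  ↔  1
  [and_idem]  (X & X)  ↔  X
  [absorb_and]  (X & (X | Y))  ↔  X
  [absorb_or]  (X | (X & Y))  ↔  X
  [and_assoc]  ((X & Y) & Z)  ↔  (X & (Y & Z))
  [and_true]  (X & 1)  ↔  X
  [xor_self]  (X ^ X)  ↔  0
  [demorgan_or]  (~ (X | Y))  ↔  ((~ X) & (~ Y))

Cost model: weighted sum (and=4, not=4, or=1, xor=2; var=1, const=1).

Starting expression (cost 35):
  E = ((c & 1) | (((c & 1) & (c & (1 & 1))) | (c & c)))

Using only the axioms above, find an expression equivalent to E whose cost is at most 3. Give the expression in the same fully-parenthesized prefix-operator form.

1. [and_true →] (1 & 1)  →  1;  E = ((c & 1) | (((c & 1) & (c & 1)) | (c & c)))
2. [or_comm →] (((c & 1) & (c & 1)) | (c & c))  →  ((c & c) | ((c & 1) & (c & 1)));  E = ((c & 1) | ((c & c) | ((c & 1) & (c & 1))))
3. [and_idem →] ((c & 1) & (c & 1))  →  (c & 1);  E = ((c & 1) | ((c & c) | (c & 1)))
4. [and_true →] (c & 1)  →  c;  E = (c | ((c & c) | (c & 1)))
5. [and_idem →] (c & c)  →  c;  E = (c | (c | (c & 1)))
6. [absorb_or →] (c | (c & 1))  →  c;  cost 3 ≤ 3, done

(c | c)   [cost 3]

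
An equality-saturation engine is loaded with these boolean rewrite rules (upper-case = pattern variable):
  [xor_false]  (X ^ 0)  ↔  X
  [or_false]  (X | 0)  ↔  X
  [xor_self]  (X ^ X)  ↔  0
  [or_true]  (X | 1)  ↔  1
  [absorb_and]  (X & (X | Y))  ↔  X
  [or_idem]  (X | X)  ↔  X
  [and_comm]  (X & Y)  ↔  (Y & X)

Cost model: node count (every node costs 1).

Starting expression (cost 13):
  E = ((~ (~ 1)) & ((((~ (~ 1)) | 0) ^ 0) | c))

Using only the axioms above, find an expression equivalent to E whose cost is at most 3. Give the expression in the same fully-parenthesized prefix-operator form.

1. [xor_false →] (((~ (~ 1)) | 0) ^ 0)  →  ((~ (~ 1)) | 0);  E = ((~ (~ 1)) & (((~ (~ 1)) | 0) | c))
2. [or_false →] ((~ (~ 1)) | 0)  →  (~ (~ 1));  E = ((~ (~ 1)) & ((~ (~ 1)) | c))
3. [absorb_and →] ((~ (~ 1)) & ((~ (~ 1)) | c))  →  (~ (~ 1));  cost 3 ≤ 3, done

(~ (~ 1))   [cost 3]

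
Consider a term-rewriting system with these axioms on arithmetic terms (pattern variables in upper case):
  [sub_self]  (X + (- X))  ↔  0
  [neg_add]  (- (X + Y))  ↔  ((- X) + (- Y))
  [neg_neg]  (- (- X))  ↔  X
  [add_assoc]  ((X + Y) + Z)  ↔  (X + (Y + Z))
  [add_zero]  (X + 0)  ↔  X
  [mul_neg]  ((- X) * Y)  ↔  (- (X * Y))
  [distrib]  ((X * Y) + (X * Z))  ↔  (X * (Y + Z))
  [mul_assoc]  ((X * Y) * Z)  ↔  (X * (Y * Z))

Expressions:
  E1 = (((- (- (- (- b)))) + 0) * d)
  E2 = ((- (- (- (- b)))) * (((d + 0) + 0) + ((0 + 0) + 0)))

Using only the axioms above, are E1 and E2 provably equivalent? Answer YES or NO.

YES

1. [add_zero →] ((- (- (- (- b)))) + 0)  →  (- (- (- (- b))));  E1 = ((- (- (- (- b)))) * d)
2. [neg_neg →] (- (- (- (- b))))  →  (- (- b));  E1 = ((- (- b)) * d)
3. [neg_neg →] (- (- b))  →  b;  E1 = (b * d)
4. [add_zero ←] d  →  (d + 0);  E1 = (b * (d + 0))
5. [add_zero ←] (d + 0)  →  ((d + 0) + 0);  E1 = (b * ((d + 0) + 0))
6. [add_zero ←] 0  →  (0 + 0);  E1 = (b * ((d + 0) + (0 + 0)))
7. [neg_neg ←] b  →  (- (- b));  E1 = ((- (- b)) * ((d + 0) + (0 + 0)))
8. [add_zero ←] 0  →  (0 + 0);  E1 = ((- (- b)) * ((d + 0) + ((0 + 0) + 0)))
9. [add_zero ←] d  →  (d + 0);  E1 = ((- (- b)) * (((d + 0) + 0) + ((0 + 0) + 0)))
10. [neg_neg ←] (- b)  →  (- (- (- b)));  this is E2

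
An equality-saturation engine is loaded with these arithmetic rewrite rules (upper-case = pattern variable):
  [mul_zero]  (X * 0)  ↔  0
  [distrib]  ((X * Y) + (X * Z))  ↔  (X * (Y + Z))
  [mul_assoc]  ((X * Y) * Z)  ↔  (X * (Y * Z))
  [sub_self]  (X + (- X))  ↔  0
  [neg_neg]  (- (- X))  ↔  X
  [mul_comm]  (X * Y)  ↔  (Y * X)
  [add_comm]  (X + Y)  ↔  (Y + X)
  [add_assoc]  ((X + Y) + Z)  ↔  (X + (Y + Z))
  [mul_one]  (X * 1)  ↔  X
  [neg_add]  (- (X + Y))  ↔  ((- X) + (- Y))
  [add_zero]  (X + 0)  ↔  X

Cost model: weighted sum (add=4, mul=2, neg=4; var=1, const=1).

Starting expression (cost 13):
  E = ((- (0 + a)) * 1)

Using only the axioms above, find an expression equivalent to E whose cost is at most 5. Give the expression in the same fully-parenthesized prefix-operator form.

1. [add_comm →] (0 + a)  →  (a + 0);  E = ((- (a + 0)) * 1)
2. [add_zero →] (a + 0)  →  a;  E = ((- a) * 1)
3. [mul_one →] ((- a) * 1)  →  (- a);  cost 5 ≤ 5, done

(- a)   [cost 5]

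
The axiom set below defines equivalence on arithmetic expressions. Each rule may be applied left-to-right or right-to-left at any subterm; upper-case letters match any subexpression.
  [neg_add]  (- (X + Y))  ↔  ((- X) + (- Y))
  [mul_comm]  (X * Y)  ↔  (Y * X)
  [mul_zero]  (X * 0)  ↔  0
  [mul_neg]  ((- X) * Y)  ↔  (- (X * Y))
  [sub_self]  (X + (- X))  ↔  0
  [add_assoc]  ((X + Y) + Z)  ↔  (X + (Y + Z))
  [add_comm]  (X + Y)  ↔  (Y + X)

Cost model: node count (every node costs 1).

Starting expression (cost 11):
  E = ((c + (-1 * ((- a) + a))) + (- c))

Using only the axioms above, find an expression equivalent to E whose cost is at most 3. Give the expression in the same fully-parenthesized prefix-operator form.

(1) (-1 * ((- a) + a))  =[mul_comm →]=  (((- a) + a) * -1)    ⊢ ((c + (((- a) + a) * -1)) + (- c))
(2) (c + (((- a) + a) * -1))  =[add_comm →]=  ((((- a) + a) * -1) + c)    ⊢ (((((- a) + a) * -1) + c) + (- c))
(3) (((((- a) + a) * -1) + c) + (- c))  =[add_assoc →]=  ((((- a) + a) * -1) + (c + (- c)))
(4) (((- a) + a) * -1)  =[mul_comm →]=  (-1 * ((- a) + a))    ⊢ ((-1 * ((- a) + a)) + (c + (- c)))
(5) ((- a) + a)  =[add_comm →]=  (a + (- a))    ⊢ ((-1 * (a + (- a))) + (c + (- c)))
(6) (a + (- a))  =[sub_self →]=  0    ⊢ ((-1 * 0) + (c + (- c)))
(7) (-1 * 0)  =[mul_zero →]=  0    ⊢ (0 + (c + (- c)))
(8) (c + (- c))  =[sub_self →]=  0    ⊢ cost 3, within 3

(0 + 0)   [cost 3]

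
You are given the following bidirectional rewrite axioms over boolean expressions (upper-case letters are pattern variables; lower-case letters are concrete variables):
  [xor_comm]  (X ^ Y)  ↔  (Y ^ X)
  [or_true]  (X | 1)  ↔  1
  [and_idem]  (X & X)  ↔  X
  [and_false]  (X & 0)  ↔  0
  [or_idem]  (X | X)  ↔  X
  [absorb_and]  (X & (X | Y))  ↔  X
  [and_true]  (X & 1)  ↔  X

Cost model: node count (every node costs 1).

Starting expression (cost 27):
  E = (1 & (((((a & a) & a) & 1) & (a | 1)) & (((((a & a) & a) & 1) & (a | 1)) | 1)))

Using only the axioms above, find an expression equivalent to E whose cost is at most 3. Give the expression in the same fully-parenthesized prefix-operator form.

(1) (((((a & a) & a) & 1) & (a | 1)) & (((((a & a) & a) & 1) & (a | 1)) | 1))  =[absorb_and →]=  ((((a & a) & a) & 1) & (a | 1))    ⊢ (1 & ((((a & a) & a) & 1) & (a | 1)))
(2) (((a & a) & a) & 1)  =[and_true →]=  ((a & a) & a)    ⊢ (1 & (((a & a) & a) & (a | 1)))
(3) (a & a)  =[and_idem →]=  a    ⊢ (1 & ((a & a) & (a | 1)))
(4) (a & a)  =[and_idem →]=  a    ⊢ (1 & (a & (a | 1)))
(5) (a & (a | 1))  =[absorb_and →]=  a    ⊢ cost 3, within 3

(1 & a)   [cost 3]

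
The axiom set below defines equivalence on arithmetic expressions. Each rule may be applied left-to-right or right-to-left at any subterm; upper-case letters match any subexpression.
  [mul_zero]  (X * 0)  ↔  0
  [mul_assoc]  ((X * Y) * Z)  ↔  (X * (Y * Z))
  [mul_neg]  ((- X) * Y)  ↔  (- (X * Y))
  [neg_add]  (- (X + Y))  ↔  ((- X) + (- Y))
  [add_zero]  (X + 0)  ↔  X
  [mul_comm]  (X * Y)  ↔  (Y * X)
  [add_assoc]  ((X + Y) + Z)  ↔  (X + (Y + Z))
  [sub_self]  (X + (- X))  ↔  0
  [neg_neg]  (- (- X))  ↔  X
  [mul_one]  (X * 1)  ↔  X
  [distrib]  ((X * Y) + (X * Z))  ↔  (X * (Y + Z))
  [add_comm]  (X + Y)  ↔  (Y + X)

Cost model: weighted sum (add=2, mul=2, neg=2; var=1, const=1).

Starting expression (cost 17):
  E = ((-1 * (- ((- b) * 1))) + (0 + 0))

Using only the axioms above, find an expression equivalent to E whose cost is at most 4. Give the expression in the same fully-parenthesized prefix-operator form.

1. [mul_one →] ((- b) * 1)  →  (- b);  E = ((-1 * (- (- b))) + (0 + 0))
2. [add_zero →] (0 + 0)  →  0;  E = ((-1 * (- (- b))) + 0)
3. [add_zero →] ((-1 * (- (- b))) + 0)  →  (-1 * (- (- b)))
4. [neg_neg →] (- (- b))  →  b;  cost 4 ≤ 4, done

(-1 * b)   [cost 4]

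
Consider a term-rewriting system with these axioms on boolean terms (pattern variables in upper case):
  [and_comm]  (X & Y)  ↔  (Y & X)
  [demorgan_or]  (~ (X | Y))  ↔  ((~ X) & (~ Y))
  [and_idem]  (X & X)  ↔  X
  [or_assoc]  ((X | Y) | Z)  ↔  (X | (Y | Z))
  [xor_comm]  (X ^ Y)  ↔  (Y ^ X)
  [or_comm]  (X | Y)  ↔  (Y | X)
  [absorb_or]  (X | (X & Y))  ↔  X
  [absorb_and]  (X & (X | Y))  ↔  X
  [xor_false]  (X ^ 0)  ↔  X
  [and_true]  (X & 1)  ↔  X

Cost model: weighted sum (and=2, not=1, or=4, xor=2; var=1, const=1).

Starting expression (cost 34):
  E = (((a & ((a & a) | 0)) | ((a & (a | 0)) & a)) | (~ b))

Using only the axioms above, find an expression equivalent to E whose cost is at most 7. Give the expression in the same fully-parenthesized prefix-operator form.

(a | (~ b))   [cost 7]

step 1: and_idem (→) rewrites (a & a) into a, now (((a & (a | 0)) | ((a & (a | 0)) & a)) | (~ b))
step 2: absorb_or (→) rewrites ((a & (a | 0)) | ((a & (a | 0)) & a)) into (a & (a | 0)), now ((a & (a | 0)) | (~ b))
step 3: absorb_and (→) rewrites (a & (a | 0)) into a, reaching cost 7 (bound 7)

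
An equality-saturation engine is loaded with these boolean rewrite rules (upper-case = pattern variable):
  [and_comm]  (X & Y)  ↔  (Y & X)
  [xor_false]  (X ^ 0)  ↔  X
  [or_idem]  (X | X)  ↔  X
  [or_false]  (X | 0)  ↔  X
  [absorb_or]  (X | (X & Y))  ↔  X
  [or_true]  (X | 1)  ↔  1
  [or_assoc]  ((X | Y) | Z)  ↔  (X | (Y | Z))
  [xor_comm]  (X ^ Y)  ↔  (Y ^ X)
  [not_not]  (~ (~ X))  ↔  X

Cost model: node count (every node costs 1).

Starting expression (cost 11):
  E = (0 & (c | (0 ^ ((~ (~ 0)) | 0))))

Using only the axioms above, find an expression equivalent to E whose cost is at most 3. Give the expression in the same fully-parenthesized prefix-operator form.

(0 & c)   [cost 3]

(1) (~ (~ 0))  =[not_not →]=  0    ⊢ (0 & (c | (0 ^ (0 | 0))))
(2) (0 | 0)  =[or_false →]=  0    ⊢ (0 & (c | (0 ^ 0)))
(3) (0 ^ 0)  =[xor_false →]=  0    ⊢ (0 & (c | 0))
(4) (c | 0)  =[or_false →]=  c    ⊢ cost 3, within 3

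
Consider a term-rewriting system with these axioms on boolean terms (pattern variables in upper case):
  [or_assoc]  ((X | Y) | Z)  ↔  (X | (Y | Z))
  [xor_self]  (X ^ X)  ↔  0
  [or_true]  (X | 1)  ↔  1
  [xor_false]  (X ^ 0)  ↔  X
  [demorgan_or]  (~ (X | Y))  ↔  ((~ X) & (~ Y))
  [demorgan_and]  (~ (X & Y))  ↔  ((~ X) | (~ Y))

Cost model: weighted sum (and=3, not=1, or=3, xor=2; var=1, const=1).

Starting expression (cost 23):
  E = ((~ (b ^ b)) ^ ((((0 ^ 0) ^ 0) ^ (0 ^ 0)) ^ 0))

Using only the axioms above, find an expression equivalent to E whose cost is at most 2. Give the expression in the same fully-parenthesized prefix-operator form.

(1) ((((0 ^ 0) ^ 0) ^ (0 ^ 0)) ^ 0)  =[xor_false →]=  (((0 ^ 0) ^ 0) ^ (0 ^ 0))    ⊢ ((~ (b ^ b)) ^ (((0 ^ 0) ^ 0) ^ (0 ^ 0)))
(2) ((0 ^ 0) ^ 0)  =[xor_false →]=  (0 ^ 0)    ⊢ ((~ (b ^ b)) ^ ((0 ^ 0) ^ (0 ^ 0)))
(3) (0 ^ 0)  =[xor_false →]=  0    ⊢ ((~ (b ^ b)) ^ ((0 ^ 0) ^ 0))
(4) (b ^ b)  =[xor_self →]=  0    ⊢ ((~ 0) ^ ((0 ^ 0) ^ 0))
(5) (0 ^ 0)  =[xor_false →]=  0    ⊢ ((~ 0) ^ (0 ^ 0))
(6) (0 ^ 0)  =[xor_false →]=  0    ⊢ ((~ 0) ^ 0)
(7) ((~ 0) ^ 0)  =[xor_false →]=  (~ 0)    ⊢ cost 2, within 2

(~ 0)   [cost 2]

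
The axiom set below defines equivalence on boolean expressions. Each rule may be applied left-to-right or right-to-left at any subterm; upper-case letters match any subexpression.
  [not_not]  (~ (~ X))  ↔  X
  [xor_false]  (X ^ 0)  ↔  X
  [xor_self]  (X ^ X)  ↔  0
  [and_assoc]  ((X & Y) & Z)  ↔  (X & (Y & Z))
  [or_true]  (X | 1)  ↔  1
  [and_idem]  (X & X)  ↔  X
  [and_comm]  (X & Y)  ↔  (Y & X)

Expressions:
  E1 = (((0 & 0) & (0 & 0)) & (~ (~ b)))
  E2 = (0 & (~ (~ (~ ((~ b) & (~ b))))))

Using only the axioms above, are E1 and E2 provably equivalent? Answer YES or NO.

(1) ((0 & 0) & (0 & 0))  =[and_idem →]=  (0 & 0)    ⊢ ((0 & 0) & (~ (~ b)))
(2) (0 & 0)  =[and_idem →]=  0    ⊢ (0 & (~ (~ b)))
(3) b  =[not_not ←]=  (~ (~ b))    ⊢ (0 & (~ (~ (~ (~ b)))))
(4) (~ b)  =[and_idem ←]=  ((~ b) & (~ b))    ⊢ E2

YES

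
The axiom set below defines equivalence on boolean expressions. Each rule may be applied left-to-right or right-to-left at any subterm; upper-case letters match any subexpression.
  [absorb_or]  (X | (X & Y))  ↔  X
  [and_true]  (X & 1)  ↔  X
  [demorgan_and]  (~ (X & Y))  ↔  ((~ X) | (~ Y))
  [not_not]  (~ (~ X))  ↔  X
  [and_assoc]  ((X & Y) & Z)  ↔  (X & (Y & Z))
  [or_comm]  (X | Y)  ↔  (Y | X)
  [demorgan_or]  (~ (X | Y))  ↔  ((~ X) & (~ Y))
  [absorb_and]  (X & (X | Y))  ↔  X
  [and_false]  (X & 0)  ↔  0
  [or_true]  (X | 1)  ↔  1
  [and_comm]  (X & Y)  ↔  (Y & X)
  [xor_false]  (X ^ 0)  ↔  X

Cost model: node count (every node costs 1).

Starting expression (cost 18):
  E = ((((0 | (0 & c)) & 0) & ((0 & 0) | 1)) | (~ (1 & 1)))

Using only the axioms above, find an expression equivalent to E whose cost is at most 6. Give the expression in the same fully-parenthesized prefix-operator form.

((0 & 0) | (~ 1))   [cost 6]

1. [absorb_or →] (0 | (0 & c))  →  0;  E = (((0 & 0) & ((0 & 0) | 1)) | (~ (1 & 1)))
2. [absorb_and →] ((0 & 0) & ((0 & 0) | 1))  →  (0 & 0);  E = ((0 & 0) | (~ (1 & 1)))
3. [and_true →] (1 & 1)  →  1;  cost 6 ≤ 6, done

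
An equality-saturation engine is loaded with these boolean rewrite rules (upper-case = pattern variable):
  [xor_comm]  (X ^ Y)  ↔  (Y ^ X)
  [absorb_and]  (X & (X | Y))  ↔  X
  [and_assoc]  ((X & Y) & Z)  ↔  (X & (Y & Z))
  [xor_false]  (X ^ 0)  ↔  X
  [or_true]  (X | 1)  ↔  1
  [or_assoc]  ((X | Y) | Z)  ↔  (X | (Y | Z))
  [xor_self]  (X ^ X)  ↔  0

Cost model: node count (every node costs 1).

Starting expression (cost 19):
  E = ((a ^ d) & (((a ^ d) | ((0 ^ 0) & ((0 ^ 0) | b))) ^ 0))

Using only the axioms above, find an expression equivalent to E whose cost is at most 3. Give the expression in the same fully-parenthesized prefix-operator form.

(1) ((0 ^ 0) & ((0 ^ 0) | b))  =[absorb_and →]=  (0 ^ 0)    ⊢ ((a ^ d) & (((a ^ d) | (0 ^ 0)) ^ 0))
(2) (0 ^ 0)  =[xor_false →]=  0    ⊢ ((a ^ d) & (((a ^ d) | 0) ^ 0))
(3) (((a ^ d) | 0) ^ 0)  =[xor_false →]=  ((a ^ d) | 0)    ⊢ ((a ^ d) & ((a ^ d) | 0))
(4) ((a ^ d) & ((a ^ d) | 0))  =[absorb_and →]=  (a ^ d)    ⊢ cost 3, within 3

(a ^ d)   [cost 3]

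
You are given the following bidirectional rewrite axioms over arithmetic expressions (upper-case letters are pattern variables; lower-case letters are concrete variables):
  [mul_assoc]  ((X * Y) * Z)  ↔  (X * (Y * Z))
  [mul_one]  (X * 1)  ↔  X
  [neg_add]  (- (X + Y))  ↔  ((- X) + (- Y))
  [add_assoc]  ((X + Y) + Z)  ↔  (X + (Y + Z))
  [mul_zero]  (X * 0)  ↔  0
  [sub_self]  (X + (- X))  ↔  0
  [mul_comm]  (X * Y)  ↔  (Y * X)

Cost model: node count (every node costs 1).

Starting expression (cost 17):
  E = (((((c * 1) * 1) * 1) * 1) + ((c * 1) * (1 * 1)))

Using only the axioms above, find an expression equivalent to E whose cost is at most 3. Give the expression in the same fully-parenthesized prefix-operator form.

(c + c)   [cost 3]

(1) ((((c * 1) * 1) * 1) * 1)  =[mul_one →]=  (((c * 1) * 1) * 1)    ⊢ ((((c * 1) * 1) * 1) + ((c * 1) * (1 * 1)))
(2) (c * 1)  =[mul_one →]=  c    ⊢ ((((c * 1) * 1) * 1) + (c * (1 * 1)))
(3) (c * 1)  =[mul_one →]=  c    ⊢ (((c * 1) * 1) + (c * (1 * 1)))
(4) (1 * 1)  =[mul_one →]=  1    ⊢ (((c * 1) * 1) + (c * 1))
(5) (c * 1)  =[mul_one →]=  c    ⊢ ((c * 1) + (c * 1))
(6) (c * 1)  =[mul_one →]=  c    ⊢ ((c * 1) + c)
(7) (c * 1)  =[mul_one →]=  c    ⊢ cost 3, within 3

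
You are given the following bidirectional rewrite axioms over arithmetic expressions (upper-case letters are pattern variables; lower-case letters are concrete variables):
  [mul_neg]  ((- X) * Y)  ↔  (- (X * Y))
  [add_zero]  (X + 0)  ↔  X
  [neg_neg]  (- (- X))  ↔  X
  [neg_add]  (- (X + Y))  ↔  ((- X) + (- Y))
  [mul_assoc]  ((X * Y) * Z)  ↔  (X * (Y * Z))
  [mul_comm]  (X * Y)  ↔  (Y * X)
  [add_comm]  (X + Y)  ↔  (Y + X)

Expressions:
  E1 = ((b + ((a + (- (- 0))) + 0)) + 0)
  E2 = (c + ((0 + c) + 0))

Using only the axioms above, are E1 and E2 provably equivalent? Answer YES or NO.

NO

Every axiom is a valid identity, so a rewrite proof would force E1 and E2 to agree under every assignment.
At a=0, b=0, c=1: E1 = 0 but E2 = 2; they differ, so no derivation exists.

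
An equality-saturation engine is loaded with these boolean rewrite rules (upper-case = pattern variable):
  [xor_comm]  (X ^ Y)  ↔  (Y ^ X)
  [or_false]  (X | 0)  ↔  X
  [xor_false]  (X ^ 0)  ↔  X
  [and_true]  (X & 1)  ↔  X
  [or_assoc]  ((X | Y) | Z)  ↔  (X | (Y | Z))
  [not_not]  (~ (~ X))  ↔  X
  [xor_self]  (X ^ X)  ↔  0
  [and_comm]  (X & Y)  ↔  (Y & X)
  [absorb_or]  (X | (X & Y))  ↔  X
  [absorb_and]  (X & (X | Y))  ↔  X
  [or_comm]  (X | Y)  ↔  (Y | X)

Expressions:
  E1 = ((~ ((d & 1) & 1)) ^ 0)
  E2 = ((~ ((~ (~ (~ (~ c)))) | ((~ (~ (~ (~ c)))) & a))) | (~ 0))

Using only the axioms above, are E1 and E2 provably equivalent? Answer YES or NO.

All listed rules preserve value, hence provable equivalence implies equal values everywhere; look for a separating assignment.
a=0, c=0, d=1 gives E1 ↦ 0, E2 ↦ 1; values differ ⇒ not provably equivalent.

NO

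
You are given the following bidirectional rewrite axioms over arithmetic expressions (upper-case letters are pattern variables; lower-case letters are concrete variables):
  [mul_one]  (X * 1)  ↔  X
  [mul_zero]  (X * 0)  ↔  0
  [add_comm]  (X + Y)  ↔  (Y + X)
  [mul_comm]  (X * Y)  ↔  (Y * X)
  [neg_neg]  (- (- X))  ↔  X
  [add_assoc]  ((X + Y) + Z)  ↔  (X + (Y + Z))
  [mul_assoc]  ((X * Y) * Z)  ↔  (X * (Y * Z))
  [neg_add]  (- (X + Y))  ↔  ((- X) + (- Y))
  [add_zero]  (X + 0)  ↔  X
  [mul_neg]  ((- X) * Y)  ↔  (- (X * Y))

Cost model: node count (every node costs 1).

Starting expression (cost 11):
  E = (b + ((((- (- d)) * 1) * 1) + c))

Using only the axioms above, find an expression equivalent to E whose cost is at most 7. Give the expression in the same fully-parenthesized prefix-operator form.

(((d * 1) + c) + b)   [cost 7]

1. [mul_one →] ((- (- d)) * 1)  →  (- (- d));  E = (b + (((- (- d)) * 1) + c))
2. [add_comm →] (b + (((- (- d)) * 1) + c))  →  ((((- (- d)) * 1) + c) + b)
3. [neg_neg →] (- (- d))  →  d;  cost 7 ≤ 7, done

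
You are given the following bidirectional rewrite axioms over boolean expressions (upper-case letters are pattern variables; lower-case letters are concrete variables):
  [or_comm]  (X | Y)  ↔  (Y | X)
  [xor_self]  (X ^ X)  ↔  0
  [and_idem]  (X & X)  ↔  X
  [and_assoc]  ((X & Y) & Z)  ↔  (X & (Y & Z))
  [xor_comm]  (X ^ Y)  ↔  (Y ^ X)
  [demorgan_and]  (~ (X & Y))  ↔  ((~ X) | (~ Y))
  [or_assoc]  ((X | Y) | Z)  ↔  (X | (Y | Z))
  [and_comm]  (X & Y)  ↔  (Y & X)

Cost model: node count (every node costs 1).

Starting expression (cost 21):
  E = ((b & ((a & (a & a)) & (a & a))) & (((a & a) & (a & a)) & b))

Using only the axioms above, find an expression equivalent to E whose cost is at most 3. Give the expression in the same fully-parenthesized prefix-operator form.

1. [and_idem →] (a & a)  →  a;  E = ((b & ((a & a) & (a & a))) & (((a & a) & (a & a)) & b))
2. [and_comm →] (((a & a) & (a & a)) & b)  →  (b & ((a & a) & (a & a)));  E = ((b & ((a & a) & (a & a))) & (b & ((a & a) & (a & a))))
3. [and_idem →] ((b & ((a & a) & (a & a))) & (b & ((a & a) & (a & a))))  →  (b & ((a & a) & (a & a)))
4. [and_idem →] ((a & a) & (a & a))  →  (a & a);  E = (b & (a & a))
5. [and_idem →] (a & a)  →  a;  cost 3 ≤ 3, done

(b & a)   [cost 3]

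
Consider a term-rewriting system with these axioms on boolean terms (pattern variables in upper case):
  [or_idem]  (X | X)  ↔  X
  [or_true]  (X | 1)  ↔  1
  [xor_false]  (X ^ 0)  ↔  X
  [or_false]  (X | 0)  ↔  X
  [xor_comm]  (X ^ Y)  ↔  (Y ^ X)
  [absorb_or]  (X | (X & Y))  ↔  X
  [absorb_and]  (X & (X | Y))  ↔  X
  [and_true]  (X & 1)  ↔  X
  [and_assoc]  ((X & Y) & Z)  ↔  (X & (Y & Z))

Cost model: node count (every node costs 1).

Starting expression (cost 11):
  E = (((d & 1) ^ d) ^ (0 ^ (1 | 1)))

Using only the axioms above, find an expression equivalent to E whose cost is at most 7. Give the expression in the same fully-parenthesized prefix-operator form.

step 1: or_idem (→) rewrites (1 | 1) into 1, now (((d & 1) ^ d) ^ (0 ^ 1))
step 2: and_true (→) rewrites (d & 1) into d, reaching cost 7 (bound 7)

((d ^ d) ^ (0 ^ 1))   [cost 7]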